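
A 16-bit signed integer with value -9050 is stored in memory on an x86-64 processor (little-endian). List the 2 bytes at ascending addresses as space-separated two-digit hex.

A6 DC

Two's complement of -9050 in 16 bits: 9050 = 0x235A; invert → 0xDCA5; add 1 → 0xDCA6.
Split into bytes (most-significant first): DC A6.
Little-endian stores the least-significant byte at the lowest address.
So at ascending addresses the bytes are A6 DC.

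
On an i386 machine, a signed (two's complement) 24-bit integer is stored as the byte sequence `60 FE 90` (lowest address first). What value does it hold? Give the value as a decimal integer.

-7274912

In little-endian order the low byte comes first in memory.
Reassemble most-significant byte first: 90 FE 60 → 0x90FE60.
Top bit is set, so as a signed 24-bit value this is 0x90FE60 − 2^24 = -7274912.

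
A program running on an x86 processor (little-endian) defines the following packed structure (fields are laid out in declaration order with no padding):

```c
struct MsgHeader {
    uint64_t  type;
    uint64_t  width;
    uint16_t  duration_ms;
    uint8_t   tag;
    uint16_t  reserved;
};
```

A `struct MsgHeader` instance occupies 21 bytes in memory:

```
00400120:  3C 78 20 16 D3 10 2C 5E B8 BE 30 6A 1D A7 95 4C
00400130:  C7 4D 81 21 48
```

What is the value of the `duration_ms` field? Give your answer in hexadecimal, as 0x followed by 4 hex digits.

0x4DC7

`duration_ms` follows `type` (8 B), `width` (8 B), so it starts at offset 8 + 8 = 16 and occupies 2 bytes.
Bytes at offsets 16..17: C7 4D.
Little-endian stores the least-significant byte at the lowest address.
Reassemble most-significant byte first: 4D C7 → 0x4DC7.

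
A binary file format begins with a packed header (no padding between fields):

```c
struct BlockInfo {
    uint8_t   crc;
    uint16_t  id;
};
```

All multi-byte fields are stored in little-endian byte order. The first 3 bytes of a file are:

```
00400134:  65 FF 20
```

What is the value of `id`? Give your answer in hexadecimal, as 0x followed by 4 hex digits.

0x20FF

`id` follows `crc` (1 byte), so it starts at byte offset 1 and occupies 2 bytes.
Bytes at offsets 1..2: FF 20.
In little-endian order the low byte comes first in memory.
Reassemble most-significant byte first: 20 FF → 0x20FF.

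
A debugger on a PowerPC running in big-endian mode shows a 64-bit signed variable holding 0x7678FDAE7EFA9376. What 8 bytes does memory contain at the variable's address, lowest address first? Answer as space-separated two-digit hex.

Split into bytes (most-significant first): 76 78 FD AE 7E FA 93 76.
In big-endian order the high byte comes first in memory.
So the memory order matches the most-significant-first order: 76 78 FD AE 7E FA 93 76.

76 78 FD AE 7E FA 93 76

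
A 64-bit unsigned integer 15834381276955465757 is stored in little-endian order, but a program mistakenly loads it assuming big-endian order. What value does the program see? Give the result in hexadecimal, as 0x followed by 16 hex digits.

15834381276955465757 in 64-bit hexadecimal is 0xDBBF05E09306D81D.
Stored little-endian, the bytes at ascending addresses are 1D D8 06 93 E0 05 BF DB.
Read back as big-endian, the last byte is least significant, giving 0x1DD80693E005BFDB.

0x1DD80693E005BFDB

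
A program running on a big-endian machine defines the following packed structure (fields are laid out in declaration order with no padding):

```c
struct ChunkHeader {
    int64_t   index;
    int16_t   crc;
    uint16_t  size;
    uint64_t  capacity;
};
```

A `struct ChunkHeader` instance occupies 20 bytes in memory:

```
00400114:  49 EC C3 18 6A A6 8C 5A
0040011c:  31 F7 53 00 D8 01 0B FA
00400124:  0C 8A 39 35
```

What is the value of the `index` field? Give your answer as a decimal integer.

`index` is the first field, at byte offset 0, occupying 8 bytes.
Bytes at offsets 0..7: 49 EC C3 18 6A A6 8C 5A.
Big-endian: lowest address holds the most-significant byte.
The bytes are already most-significant first: 0x49ECC3186AA68C5A.
0x49ECC3186AA68C5A = 5326846968908385370.

5326846968908385370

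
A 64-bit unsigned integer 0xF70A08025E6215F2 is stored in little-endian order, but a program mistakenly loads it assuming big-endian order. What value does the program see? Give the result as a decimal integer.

Stored little-endian, the bytes at ascending addresses are F2 15 62 5E 02 08 0A F7.
Read back as big-endian, the last byte is least significant, giving 0xF215625E02080AF7.
0xF215625E02080AF7 = 17443956887590013687.

17443956887590013687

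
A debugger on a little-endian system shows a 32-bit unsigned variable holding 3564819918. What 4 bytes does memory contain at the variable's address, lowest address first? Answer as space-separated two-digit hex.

3564819918 in hexadecimal, padded to 32 bits, is 0xD47AD5CE.
Split into bytes (most-significant first): D4 7A D5 CE.
Little-endian stores the least-significant byte at the lowest address.
So at ascending addresses the bytes are CE D5 7A D4.

CE D5 7A D4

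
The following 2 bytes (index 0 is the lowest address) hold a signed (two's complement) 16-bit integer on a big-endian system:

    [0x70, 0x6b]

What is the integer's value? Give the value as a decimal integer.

28779

Big-endian: lowest address holds the most-significant byte.
The bytes are already most-significant first: 0x706B.
0x706B = 28779.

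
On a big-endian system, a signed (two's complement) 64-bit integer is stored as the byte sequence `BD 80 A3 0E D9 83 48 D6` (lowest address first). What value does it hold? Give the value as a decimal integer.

Big-endian stores the most-significant byte at the lowest address.
The bytes are already most-significant first: 0xBD80A30ED98348D6.
Top bit is set, so as a signed 64-bit value this is 0xBD80A30ED98348D6 − 2^64 = -4791650719348078378.

-4791650719348078378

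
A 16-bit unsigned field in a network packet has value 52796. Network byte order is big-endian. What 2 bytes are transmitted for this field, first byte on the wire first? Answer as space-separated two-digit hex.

52796 in hexadecimal, padded to 16 bits, is 0xCE3C.
Split into bytes (most-significant first): CE 3C.
Big-endian: lowest address holds the most-significant byte.
So the memory order matches the most-significant-first order: CE 3C.

CE 3C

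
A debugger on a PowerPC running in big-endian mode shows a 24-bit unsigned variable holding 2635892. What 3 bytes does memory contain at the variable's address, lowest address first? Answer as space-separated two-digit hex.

2635892 in hexadecimal, padded to 24 bits, is 0x283874.
Split into bytes (most-significant first): 28 38 74.
In big-endian order the high byte comes first in memory.
So the memory order matches the most-significant-first order: 28 38 74.

28 38 74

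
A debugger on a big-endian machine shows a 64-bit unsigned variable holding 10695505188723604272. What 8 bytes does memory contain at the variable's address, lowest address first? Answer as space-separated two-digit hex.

94 6E 11 4D 4B 37 BB 30

10695505188723604272 in hexadecimal, padded to 64 bits, is 0x946E114D4B37BB30.
Split into bytes (most-significant first): 94 6E 11 4D 4B 37 BB 30.
Big-endian: lowest address holds the most-significant byte.
So the memory order matches the most-significant-first order: 94 6E 11 4D 4B 37 BB 30.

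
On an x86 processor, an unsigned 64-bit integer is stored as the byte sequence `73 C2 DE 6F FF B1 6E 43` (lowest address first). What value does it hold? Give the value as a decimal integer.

Little-endian stores the least-significant byte at the lowest address.
Reassemble most-significant byte first: 43 6E B1 FF 6F DE C2 73 → 0x436EB1FF6FDEC273.
0x436EB1FF6FDEC273 = 4859016758630990451.

4859016758630990451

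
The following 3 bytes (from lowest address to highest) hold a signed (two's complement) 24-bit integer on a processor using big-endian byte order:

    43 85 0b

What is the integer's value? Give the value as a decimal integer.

4424971

Big-endian: lowest address holds the most-significant byte.
The bytes are already most-significant first: 0x43850B.
0x43850B = 4424971.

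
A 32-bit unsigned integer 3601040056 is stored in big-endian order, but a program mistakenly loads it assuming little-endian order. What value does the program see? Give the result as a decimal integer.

3095569366

3601040056 in 32-bit hexadecimal is 0xD6A382B8.
Stored big-endian, the bytes at ascending addresses are D6 A3 82 B8.
Read back as little-endian, the first byte is least significant, giving 0xB882A3D6.
0xB882A3D6 = 3095569366.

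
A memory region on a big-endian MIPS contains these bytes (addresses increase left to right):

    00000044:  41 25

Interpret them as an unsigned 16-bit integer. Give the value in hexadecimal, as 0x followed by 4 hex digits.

0x4125

In big-endian order the high byte comes first in memory.
The bytes are already most-significant first: 0x4125.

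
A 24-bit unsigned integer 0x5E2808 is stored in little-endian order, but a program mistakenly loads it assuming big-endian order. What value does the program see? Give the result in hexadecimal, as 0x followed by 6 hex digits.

0x08285E

Stored little-endian, the bytes at ascending addresses are 08 28 5E.
Read back as big-endian, the last byte is least significant, giving 0x08285E.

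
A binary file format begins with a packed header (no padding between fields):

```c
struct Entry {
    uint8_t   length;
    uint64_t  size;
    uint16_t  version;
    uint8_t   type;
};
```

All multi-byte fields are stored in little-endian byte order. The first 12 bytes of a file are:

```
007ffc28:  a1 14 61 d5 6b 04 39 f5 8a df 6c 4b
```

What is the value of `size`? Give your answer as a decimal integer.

10012972037679964436

`size` follows `length` (1 byte), so it starts at byte offset 1 and occupies 8 bytes.
Bytes at offsets 1..8: 14 61 D5 6B 04 39 F5 8A.
Little-endian: lowest address holds the least-significant byte.
Reassemble most-significant byte first: 8A F5 39 04 6B D5 61 14 → 0x8AF539046BD56114.
0x8AF539046BD56114 = 10012972037679964436.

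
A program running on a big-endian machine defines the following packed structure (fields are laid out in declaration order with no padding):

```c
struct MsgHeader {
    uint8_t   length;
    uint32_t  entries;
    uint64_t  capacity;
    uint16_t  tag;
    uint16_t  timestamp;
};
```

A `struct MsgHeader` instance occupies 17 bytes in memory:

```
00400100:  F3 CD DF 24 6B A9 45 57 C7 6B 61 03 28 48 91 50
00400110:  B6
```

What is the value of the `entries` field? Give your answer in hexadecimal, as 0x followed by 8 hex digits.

0xCDDF246B

`entries` follows `length` (1 byte), so it starts at byte offset 1 and occupies 4 bytes.
Bytes at offsets 1..4: CD DF 24 6B.
Big-endian stores the most-significant byte at the lowest address.
The bytes are already most-significant first: 0xCDDF246B.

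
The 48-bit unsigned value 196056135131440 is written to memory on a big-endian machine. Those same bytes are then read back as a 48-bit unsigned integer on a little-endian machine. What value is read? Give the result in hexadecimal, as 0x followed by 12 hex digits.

196056135131440 in 48-bit hexadecimal is 0xB24FE04A6130.
Stored big-endian, the bytes at ascending addresses are B2 4F E0 4A 61 30.
Read back as little-endian, the first byte is least significant, giving 0x30614AE04FB2.

0x30614AE04FB2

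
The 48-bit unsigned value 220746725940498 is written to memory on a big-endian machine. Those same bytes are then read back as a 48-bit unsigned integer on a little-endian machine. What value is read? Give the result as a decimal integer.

20191439930568

220746725940498 in 48-bit hexadecimal is 0xC8C49A2F5D12.
Stored big-endian, the bytes at ascending addresses are C8 C4 9A 2F 5D 12.
Read back as little-endian, the first byte is least significant, giving 0x125D2F9AC4C8.
0x125D2F9AC4C8 = 20191439930568.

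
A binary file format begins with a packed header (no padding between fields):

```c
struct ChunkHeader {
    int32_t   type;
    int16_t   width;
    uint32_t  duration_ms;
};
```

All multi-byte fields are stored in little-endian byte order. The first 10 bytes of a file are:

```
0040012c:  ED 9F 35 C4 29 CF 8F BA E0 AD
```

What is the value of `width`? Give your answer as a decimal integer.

-12503

`width` follows `type` (4 bytes), so it starts at byte offset 4 and occupies 2 bytes.
Bytes at offsets 4..5: 29 CF.
Little-endian stores the least-significant byte at the lowest address.
Reassemble most-significant byte first: CF 29 → 0xCF29.
Top bit is set, so as a signed 16-bit value this is 0xCF29 − 2^16 = -12503.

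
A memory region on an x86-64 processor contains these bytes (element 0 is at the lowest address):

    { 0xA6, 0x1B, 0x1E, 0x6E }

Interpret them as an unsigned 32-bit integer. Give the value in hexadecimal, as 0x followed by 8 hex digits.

Little-endian: lowest address holds the least-significant byte.
Reassemble most-significant byte first: 6E 1E 1B A6 → 0x6E1E1BA6.

0x6E1E1BA6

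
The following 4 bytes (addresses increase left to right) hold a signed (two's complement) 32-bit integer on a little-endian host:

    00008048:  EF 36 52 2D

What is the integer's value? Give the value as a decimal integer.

760362735

Little-endian stores the least-significant byte at the lowest address.
Reassemble most-significant byte first: 2D 52 36 EF → 0x2D5236EF.
0x2D5236EF = 760362735.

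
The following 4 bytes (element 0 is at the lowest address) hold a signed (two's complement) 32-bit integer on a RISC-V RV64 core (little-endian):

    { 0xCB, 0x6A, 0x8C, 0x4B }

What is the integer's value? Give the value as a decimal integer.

1267493579

In little-endian order the low byte comes first in memory.
Reassemble most-significant byte first: 4B 8C 6A CB → 0x4B8C6ACB.
0x4B8C6ACB = 1267493579.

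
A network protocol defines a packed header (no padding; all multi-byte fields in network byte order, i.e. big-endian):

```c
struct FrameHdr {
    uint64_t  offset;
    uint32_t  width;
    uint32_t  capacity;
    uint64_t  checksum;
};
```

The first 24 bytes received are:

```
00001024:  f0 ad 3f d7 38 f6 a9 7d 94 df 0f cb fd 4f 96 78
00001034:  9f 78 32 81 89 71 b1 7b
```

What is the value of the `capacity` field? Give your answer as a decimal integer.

4249851512

`capacity` follows `offset` (8 B), `width` (4 B), so it starts at offset 8 + 4 = 12 and occupies 4 bytes.
Bytes at offsets 12..15: FD 4F 96 78.
In big-endian order the high byte comes first in memory.
The bytes are already most-significant first: 0xFD4F9678.
0xFD4F9678 = 4249851512.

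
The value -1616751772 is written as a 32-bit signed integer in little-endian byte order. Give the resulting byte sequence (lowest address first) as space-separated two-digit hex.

64 53 A2 9F

Two's complement of -1616751772 in 32 bits: 1616751772 = 0x605DAC9C; invert → 0x9FA25363; add 1 → 0x9FA25364.
Split into bytes (most-significant first): 9F A2 53 64.
Little-endian stores the least-significant byte at the lowest address.
So at ascending addresses the bytes are 64 53 A2 9F.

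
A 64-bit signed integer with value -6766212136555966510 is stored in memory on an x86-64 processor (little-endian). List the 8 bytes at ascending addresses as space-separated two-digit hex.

Two's complement of -6766212136555966510 in 64 bits: 6766212136555966510 = 0x5DE66A16DA5AF02E; invert → 0xA21995E925A50FD1; add 1 → 0xA21995E925A50FD2.
Split into bytes (most-significant first): A2 19 95 E9 25 A5 0F D2.
Little-endian: lowest address holds the least-significant byte.
So at ascending addresses the bytes are D2 0F A5 25 E9 95 19 A2.

D2 0F A5 25 E9 95 19 A2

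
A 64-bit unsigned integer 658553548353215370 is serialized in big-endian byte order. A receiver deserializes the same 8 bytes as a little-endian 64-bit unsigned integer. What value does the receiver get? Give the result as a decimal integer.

9987623379251110665

658553548353215370 in 64-bit hexadecimal is 0x0923A6F68B2A9B8A.
Stored big-endian, the bytes at ascending addresses are 09 23 A6 F6 8B 2A 9B 8A.
Read back as little-endian, the first byte is least significant, giving 0x8A9B2A8BF6A62309.
0x8A9B2A8BF6A62309 = 9987623379251110665.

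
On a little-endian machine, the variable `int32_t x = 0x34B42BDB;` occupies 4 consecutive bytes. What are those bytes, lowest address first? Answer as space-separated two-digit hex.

Split into bytes (most-significant first): 34 B4 2B DB.
Little-endian: lowest address holds the least-significant byte.
So at ascending addresses the bytes are DB 2B B4 34.

DB 2B B4 34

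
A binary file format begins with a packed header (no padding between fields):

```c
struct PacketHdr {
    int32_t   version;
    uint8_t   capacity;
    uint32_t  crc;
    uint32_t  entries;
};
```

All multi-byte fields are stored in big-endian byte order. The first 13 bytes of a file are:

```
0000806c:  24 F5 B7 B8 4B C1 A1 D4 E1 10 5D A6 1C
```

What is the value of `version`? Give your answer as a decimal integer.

620083128

`version` is the first field, at byte offset 0, occupying 4 bytes.
Bytes at offsets 0..3: 24 F5 B7 B8.
Big-endian stores the most-significant byte at the lowest address.
The bytes are already most-significant first: 0x24F5B7B8.
0x24F5B7B8 = 620083128.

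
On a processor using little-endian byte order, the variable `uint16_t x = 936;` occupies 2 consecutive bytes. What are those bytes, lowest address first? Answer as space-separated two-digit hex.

936 in hexadecimal, padded to 16 bits, is 0x03A8.
Split into bytes (most-significant first): 03 A8.
In little-endian order the low byte comes first in memory.
So at ascending addresses the bytes are A8 03.

A8 03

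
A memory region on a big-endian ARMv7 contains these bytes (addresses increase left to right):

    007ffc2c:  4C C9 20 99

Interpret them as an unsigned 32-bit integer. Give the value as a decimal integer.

1288249497

Big-endian: lowest address holds the most-significant byte.
The bytes are already most-significant first: 0x4CC92099.
0x4CC92099 = 1288249497.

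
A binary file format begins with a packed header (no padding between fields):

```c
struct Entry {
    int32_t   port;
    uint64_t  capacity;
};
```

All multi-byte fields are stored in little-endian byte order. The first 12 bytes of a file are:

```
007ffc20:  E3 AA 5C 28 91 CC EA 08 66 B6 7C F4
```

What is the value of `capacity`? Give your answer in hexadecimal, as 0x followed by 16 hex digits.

`capacity` follows `port` (4 bytes), so it starts at byte offset 4 and occupies 8 bytes.
Bytes at offsets 4..11: 91 CC EA 08 66 B6 7C F4.
In little-endian order the low byte comes first in memory.
Reassemble most-significant byte first: F4 7C B6 66 08 EA CC 91 → 0xF47CB66608EACC91.

0xF47CB66608EACC91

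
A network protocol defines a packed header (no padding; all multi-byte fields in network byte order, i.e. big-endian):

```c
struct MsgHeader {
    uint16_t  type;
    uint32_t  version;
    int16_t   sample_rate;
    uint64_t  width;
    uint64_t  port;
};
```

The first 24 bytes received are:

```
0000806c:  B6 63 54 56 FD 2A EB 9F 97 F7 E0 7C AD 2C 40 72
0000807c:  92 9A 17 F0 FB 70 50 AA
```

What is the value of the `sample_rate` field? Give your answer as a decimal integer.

`sample_rate` follows `type` (2 B), `version` (4 B), so it starts at offset 2 + 4 = 6 and occupies 2 bytes.
Bytes at offsets 6..7: EB 9F.
Big-endian: lowest address holds the most-significant byte.
The bytes are already most-significant first: 0xEB9F.
Top bit is set, so as a signed 16-bit value this is 0xEB9F − 2^16 = -5217.

-5217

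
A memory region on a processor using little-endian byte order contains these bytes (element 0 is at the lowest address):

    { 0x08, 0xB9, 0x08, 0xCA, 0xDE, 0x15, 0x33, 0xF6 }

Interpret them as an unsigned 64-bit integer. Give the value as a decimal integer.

17740547403759008008

In little-endian order the low byte comes first in memory.
Reassemble most-significant byte first: F6 33 15 DE CA 08 B9 08 → 0xF63315DECA08B908.
0xF63315DECA08B908 = 17740547403759008008.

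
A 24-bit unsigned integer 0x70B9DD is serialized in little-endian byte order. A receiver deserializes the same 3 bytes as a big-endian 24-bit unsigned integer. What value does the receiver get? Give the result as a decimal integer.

Stored little-endian, the bytes at ascending addresses are DD B9 70.
Read back as big-endian, the last byte is least significant, giving 0xDDB970.
0xDDB970 = 14530928.

14530928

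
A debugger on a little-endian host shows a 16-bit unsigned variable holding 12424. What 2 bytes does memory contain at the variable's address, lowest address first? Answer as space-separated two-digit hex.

88 30

12424 in hexadecimal, padded to 16 bits, is 0x3088.
Split into bytes (most-significant first): 30 88.
In little-endian order the low byte comes first in memory.
So at ascending addresses the bytes are 88 30.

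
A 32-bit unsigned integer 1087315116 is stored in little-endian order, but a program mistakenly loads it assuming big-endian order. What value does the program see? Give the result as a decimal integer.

1087315116 in 32-bit hexadecimal is 0x40CF1CAC.
Stored little-endian, the bytes at ascending addresses are AC 1C CF 40.
Read back as big-endian, the last byte is least significant, giving 0xAC1CCF40.
0xAC1CCF40 = 2887569216.

2887569216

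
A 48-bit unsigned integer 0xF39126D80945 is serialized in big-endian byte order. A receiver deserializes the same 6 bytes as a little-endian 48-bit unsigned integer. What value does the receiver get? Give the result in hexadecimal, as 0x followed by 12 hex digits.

0x4509D82691F3

Stored big-endian, the bytes at ascending addresses are F3 91 26 D8 09 45.
Read back as little-endian, the first byte is least significant, giving 0x4509D82691F3.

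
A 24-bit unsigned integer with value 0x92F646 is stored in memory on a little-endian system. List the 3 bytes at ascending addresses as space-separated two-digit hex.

Split into bytes (most-significant first): 92 F6 46.
In little-endian order the low byte comes first in memory.
So at ascending addresses the bytes are 46 F6 92.

46 F6 92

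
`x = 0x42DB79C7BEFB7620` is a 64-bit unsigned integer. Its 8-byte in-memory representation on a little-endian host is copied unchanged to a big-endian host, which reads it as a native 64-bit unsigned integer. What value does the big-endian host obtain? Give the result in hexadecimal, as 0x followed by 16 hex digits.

Stored little-endian, the bytes at ascending addresses are 20 76 FB BE C7 79 DB 42.
Read back as big-endian, the last byte is least significant, giving 0x2076FBBEC779DB42.

0x2076FBBEC779DB42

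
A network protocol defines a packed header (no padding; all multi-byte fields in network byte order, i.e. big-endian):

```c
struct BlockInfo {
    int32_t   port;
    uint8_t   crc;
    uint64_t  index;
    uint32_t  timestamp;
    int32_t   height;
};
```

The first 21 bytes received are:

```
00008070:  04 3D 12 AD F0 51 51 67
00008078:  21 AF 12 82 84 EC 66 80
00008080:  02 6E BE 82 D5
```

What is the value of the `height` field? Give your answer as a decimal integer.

`height` follows `port` (4 B), `crc` (1 B), `index` (8 B), `timestamp` (4 B), so it starts at offset 4 + 1 + 8 + 4 = 17 and occupies 4 bytes.
Bytes at offsets 17..20: 6E BE 82 D5.
Big-endian: lowest address holds the most-significant byte.
The bytes are already most-significant first: 0x6EBE82D5.
0x6EBE82D5 = 1857979093.

1857979093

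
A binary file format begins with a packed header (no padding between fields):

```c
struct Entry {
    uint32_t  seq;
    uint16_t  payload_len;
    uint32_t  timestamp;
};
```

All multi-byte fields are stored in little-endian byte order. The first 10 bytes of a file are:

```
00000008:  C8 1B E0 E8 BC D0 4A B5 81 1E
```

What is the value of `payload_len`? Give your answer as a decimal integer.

53436

`payload_len` follows `seq` (4 bytes), so it starts at byte offset 4 and occupies 2 bytes.
Bytes at offsets 4..5: BC D0.
Little-endian stores the least-significant byte at the lowest address.
Reassemble most-significant byte first: D0 BC → 0xD0BC.
0xD0BC = 53436.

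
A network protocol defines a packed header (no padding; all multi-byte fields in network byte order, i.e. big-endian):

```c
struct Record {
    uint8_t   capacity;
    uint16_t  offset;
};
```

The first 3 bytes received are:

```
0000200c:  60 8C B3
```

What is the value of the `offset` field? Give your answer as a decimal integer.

36019

`offset` follows `capacity` (1 byte), so it starts at byte offset 1 and occupies 2 bytes.
Bytes at offsets 1..2: 8C B3.
In big-endian order the high byte comes first in memory.
The bytes are already most-significant first: 0x8CB3.
0x8CB3 = 36019.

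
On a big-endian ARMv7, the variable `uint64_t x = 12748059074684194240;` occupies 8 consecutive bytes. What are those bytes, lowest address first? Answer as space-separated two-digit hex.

B0 EA 34 2F B2 3F 0D C0

12748059074684194240 in hexadecimal, padded to 64 bits, is 0xB0EA342FB23F0DC0.
Split into bytes (most-significant first): B0 EA 34 2F B2 3F 0D C0.
In big-endian order the high byte comes first in memory.
So the memory order matches the most-significant-first order: B0 EA 34 2F B2 3F 0D C0.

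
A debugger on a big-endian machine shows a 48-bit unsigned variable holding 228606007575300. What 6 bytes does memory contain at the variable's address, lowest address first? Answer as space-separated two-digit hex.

228606007575300 in hexadecimal, padded to 48 bits, is 0xCFEA7BE00304.
Split into bytes (most-significant first): CF EA 7B E0 03 04.
In big-endian order the high byte comes first in memory.
So the memory order matches the most-significant-first order: CF EA 7B E0 03 04.

CF EA 7B E0 03 04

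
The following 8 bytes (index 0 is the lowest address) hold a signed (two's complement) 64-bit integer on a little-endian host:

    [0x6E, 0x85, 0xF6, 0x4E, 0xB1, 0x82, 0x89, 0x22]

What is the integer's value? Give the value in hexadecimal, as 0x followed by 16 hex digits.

In little-endian order the low byte comes first in memory.
Reassemble most-significant byte first: 22 89 82 B1 4E F6 85 6E → 0x228982B14EF6856E.

0x228982B14EF6856E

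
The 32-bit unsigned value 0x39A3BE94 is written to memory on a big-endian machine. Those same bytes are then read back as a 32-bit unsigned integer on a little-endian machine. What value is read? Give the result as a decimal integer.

2495521593

Stored big-endian, the bytes at ascending addresses are 39 A3 BE 94.
Read back as little-endian, the first byte is least significant, giving 0x94BEA339.
0x94BEA339 = 2495521593.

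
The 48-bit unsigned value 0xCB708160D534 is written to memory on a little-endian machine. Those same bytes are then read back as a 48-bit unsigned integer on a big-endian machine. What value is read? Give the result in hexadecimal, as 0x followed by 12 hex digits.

Stored little-endian, the bytes at ascending addresses are 34 D5 60 81 70 CB.
Read back as big-endian, the last byte is least significant, giving 0x34D5608170CB.

0x34D5608170CB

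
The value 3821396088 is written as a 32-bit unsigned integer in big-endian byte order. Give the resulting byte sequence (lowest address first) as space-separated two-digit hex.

E3 C5 E0 78

3821396088 in hexadecimal, padded to 32 bits, is 0xE3C5E078.
Split into bytes (most-significant first): E3 C5 E0 78.
In big-endian order the high byte comes first in memory.
So the memory order matches the most-significant-first order: E3 C5 E0 78.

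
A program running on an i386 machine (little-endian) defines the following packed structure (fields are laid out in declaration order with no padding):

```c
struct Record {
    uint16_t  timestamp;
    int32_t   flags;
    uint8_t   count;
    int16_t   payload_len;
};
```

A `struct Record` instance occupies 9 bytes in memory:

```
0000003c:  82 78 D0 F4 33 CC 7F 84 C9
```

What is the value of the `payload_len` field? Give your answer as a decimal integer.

-13948

`payload_len` follows `timestamp` (2 B), `flags` (4 B), `count` (1 B), so it starts at offset 2 + 4 + 1 = 7 and occupies 2 bytes.
Bytes at offsets 7..8: 84 C9.
In little-endian order the low byte comes first in memory.
Reassemble most-significant byte first: C9 84 → 0xC984.
Top bit is set, so as a signed 16-bit value this is 0xC984 − 2^16 = -13948.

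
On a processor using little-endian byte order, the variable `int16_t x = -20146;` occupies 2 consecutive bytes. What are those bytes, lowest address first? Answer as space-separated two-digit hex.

Two's complement of -20146 in 16 bits: 20146 = 0x4EB2; invert → 0xB14D; add 1 → 0xB14E.
Split into bytes (most-significant first): B1 4E.
In little-endian order the low byte comes first in memory.
So at ascending addresses the bytes are 4E B1.

4E B1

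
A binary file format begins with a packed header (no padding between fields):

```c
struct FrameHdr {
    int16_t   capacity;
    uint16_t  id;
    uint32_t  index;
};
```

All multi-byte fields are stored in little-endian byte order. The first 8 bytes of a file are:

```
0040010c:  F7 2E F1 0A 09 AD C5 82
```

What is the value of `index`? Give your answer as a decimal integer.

`index` follows `capacity` (2 B), `id` (2 B), so it starts at offset 2 + 2 = 4 and occupies 4 bytes.
Bytes at offsets 4..7: 09 AD C5 82.
Little-endian: lowest address holds the least-significant byte.
Reassemble most-significant byte first: 82 C5 AD 09 → 0x82C5AD09.
0x82C5AD09 = 2193992969.

2193992969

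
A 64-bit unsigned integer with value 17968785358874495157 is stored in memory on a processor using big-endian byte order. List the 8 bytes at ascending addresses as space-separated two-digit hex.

F9 5D F3 14 C8 F4 48 B5

17968785358874495157 in hexadecimal, padded to 64 bits, is 0xF95DF314C8F448B5.
Split into bytes (most-significant first): F9 5D F3 14 C8 F4 48 B5.
Big-endian: lowest address holds the most-significant byte.
So the memory order matches the most-significant-first order: F9 5D F3 14 C8 F4 48 B5.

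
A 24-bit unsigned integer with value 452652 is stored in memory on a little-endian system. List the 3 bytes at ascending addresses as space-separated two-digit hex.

2C E8 06

452652 in hexadecimal, padded to 24 bits, is 0x06E82C.
Split into bytes (most-significant first): 06 E8 2C.
In little-endian order the low byte comes first in memory.
So at ascending addresses the bytes are 2C E8 06.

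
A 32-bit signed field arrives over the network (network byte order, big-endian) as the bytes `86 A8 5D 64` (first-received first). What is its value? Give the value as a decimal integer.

Big-endian stores the most-significant byte at the lowest address.
The bytes are already most-significant first: 0x86A85D64.
Top bit is set, so as a signed 32-bit value this is 0x86A85D64 − 2^32 = -2035786396.

-2035786396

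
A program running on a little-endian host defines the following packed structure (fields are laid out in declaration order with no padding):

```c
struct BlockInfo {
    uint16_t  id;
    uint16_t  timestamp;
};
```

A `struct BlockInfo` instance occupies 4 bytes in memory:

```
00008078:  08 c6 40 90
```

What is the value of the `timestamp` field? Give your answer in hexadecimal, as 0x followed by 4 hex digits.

0x9040

`timestamp` follows `id` (2 bytes), so it starts at byte offset 2 and occupies 2 bytes.
Bytes at offsets 2..3: 40 90.
Little-endian stores the least-significant byte at the lowest address.
Reassemble most-significant byte first: 90 40 → 0x9040.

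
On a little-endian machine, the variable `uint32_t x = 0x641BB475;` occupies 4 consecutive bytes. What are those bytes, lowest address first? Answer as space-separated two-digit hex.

75 B4 1B 64

Split into bytes (most-significant first): 64 1B B4 75.
Little-endian: lowest address holds the least-significant byte.
So at ascending addresses the bytes are 75 B4 1B 64.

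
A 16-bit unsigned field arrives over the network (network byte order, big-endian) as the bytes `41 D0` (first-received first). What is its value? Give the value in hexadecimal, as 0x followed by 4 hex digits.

In big-endian order the high byte comes first in memory.
The bytes are already most-significant first: 0x41D0.

0x41D0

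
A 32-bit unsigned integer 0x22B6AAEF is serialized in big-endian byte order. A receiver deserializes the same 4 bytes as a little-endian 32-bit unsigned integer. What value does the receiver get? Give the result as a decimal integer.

4020942370

Stored big-endian, the bytes at ascending addresses are 22 B6 AA EF.
Read back as little-endian, the first byte is least significant, giving 0xEFAAB622.
0xEFAAB622 = 4020942370.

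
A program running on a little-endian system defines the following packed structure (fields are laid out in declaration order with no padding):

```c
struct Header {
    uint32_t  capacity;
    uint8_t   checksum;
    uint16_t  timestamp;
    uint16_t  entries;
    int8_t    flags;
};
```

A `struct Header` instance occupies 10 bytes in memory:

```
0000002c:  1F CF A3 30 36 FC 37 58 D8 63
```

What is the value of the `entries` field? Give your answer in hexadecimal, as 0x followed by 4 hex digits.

0xD858

`entries` follows `capacity` (4 B), `checksum` (1 B), `timestamp` (2 B), so it starts at offset 4 + 1 + 2 = 7 and occupies 2 bytes.
Bytes at offsets 7..8: 58 D8.
Little-endian stores the least-significant byte at the lowest address.
Reassemble most-significant byte first: D8 58 → 0xD858.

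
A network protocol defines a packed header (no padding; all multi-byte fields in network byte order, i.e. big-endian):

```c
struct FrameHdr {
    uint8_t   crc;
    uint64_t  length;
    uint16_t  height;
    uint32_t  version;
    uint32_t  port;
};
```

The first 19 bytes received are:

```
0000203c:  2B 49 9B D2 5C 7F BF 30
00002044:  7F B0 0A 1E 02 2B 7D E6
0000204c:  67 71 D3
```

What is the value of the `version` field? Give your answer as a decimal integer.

`version` follows `crc` (1 B), `length` (8 B), `height` (2 B), so it starts at offset 1 + 8 + 2 = 11 and occupies 4 bytes.
Bytes at offsets 11..14: 1E 02 2B 7D.
In big-endian order the high byte comes first in memory.
The bytes are already most-significant first: 0x1E022B7D.
0x1E022B7D = 503458685.

503458685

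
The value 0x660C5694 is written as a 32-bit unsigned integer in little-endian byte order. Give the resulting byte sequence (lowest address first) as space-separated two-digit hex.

Split into bytes (most-significant first): 66 0C 56 94.
In little-endian order the low byte comes first in memory.
So at ascending addresses the bytes are 94 56 0C 66.

94 56 0C 66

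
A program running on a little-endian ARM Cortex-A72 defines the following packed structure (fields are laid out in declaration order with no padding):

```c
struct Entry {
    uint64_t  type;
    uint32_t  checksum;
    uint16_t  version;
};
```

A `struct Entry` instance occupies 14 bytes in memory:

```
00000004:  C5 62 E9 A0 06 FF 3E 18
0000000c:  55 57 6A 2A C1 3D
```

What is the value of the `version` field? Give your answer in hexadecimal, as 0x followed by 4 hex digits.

`version` follows `type` (8 B), `checksum` (4 B), so it starts at offset 8 + 4 = 12 and occupies 2 bytes.
Bytes at offsets 12..13: C1 3D.
Little-endian stores the least-significant byte at the lowest address.
Reassemble most-significant byte first: 3D C1 → 0x3DC1.

0x3DC1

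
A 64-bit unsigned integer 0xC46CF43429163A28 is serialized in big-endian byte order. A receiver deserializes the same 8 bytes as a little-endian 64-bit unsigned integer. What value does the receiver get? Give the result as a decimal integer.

Stored big-endian, the bytes at ascending addresses are C4 6C F4 34 29 16 3A 28.
Read back as little-endian, the first byte is least significant, giving 0x283A162934F46CC4.
0x283A162934F46CC4 = 2898653676404239556.

2898653676404239556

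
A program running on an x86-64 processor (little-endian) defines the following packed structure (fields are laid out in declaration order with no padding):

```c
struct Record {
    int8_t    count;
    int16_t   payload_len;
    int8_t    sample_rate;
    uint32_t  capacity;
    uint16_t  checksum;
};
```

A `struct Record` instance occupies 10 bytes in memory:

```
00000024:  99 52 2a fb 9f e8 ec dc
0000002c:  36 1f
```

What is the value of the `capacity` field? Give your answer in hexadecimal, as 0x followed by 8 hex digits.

`capacity` follows `count` (1 B), `payload_len` (2 B), `sample_rate` (1 B), so it starts at offset 1 + 2 + 1 = 4 and occupies 4 bytes.
Bytes at offsets 4..7: 9F E8 EC DC.
Little-endian: lowest address holds the least-significant byte.
Reassemble most-significant byte first: DC EC E8 9F → 0xDCECE89F.

0xDCECE89F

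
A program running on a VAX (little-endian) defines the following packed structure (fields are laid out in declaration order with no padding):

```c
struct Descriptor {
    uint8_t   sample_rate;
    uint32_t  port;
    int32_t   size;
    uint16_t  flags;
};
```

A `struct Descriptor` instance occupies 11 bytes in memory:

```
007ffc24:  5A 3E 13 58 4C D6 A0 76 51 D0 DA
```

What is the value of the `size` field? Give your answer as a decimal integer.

`size` follows `sample_rate` (1 B), `port` (4 B), so it starts at offset 1 + 4 = 5 and occupies 4 bytes.
Bytes at offsets 5..8: D6 A0 76 51.
In little-endian order the low byte comes first in memory.
Reassemble most-significant byte first: 51 76 A0 D6 → 0x5176A0D6.
0x5176A0D6 = 1366728918.

1366728918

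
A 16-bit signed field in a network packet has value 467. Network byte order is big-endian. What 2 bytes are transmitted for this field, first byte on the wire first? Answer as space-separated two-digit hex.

467 in hexadecimal, padded to 16 bits, is 0x01D3.
Split into bytes (most-significant first): 01 D3.
Big-endian stores the most-significant byte at the lowest address.
So the memory order matches the most-significant-first order: 01 D3.

01 D3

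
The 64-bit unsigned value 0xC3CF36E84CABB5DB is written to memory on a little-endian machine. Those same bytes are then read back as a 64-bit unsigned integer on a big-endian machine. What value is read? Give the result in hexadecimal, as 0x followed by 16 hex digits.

Stored little-endian, the bytes at ascending addresses are DB B5 AB 4C E8 36 CF C3.
Read back as big-endian, the last byte is least significant, giving 0xDBB5AB4CE836CFC3.

0xDBB5AB4CE836CFC3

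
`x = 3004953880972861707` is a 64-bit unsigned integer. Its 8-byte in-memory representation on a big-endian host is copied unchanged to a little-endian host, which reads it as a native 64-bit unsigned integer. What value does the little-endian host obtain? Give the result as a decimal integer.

838181085501043497

3004953880972861707 in 64-bit hexadecimal is 0x29B3BDA241D1A10B.
Stored big-endian, the bytes at ascending addresses are 29 B3 BD A2 41 D1 A1 0B.
Read back as little-endian, the first byte is least significant, giving 0x0BA1D141A2BDB329.
0x0BA1D141A2BDB329 = 838181085501043497.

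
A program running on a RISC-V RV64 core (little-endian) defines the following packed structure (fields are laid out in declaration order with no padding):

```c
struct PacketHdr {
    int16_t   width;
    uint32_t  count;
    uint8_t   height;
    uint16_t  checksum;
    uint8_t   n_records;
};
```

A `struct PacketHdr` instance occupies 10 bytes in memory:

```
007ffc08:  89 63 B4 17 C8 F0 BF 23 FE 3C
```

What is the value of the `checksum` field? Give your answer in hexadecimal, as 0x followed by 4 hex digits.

`checksum` follows `width` (2 B), `count` (4 B), `height` (1 B), so it starts at offset 2 + 4 + 1 = 7 and occupies 2 bytes.
Bytes at offsets 7..8: 23 FE.
Little-endian stores the least-significant byte at the lowest address.
Reassemble most-significant byte first: FE 23 → 0xFE23.

0xFE23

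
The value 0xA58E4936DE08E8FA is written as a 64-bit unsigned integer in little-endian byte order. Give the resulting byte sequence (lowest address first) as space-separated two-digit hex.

Split into bytes (most-significant first): A5 8E 49 36 DE 08 E8 FA.
In little-endian order the low byte comes first in memory.
So at ascending addresses the bytes are FA E8 08 DE 36 49 8E A5.

FA E8 08 DE 36 49 8E A5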